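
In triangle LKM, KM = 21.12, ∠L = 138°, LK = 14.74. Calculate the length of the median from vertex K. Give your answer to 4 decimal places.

17.7976

Law of sines: sin M = LK·sin L/KM ≈ 0.46700.
Since KM ≥ LK, only the acute value applies: ∠M ≈ 27.84°.
Then ∠K = 180° − ∠L − ∠M ≈ 14.16°.
Law of sines gives ML = KM·sin K/sin L ≈ 7.7216.
Median from K: ½√(2·LK² + 2·KM² − ML²) ≈ 17.798.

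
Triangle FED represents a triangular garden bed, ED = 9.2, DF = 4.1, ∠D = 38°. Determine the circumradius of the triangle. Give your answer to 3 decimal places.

R ≈ 5.263

By the law of cosines, FE² = ED² + DF² − 2·ED·DF·cos D = 42.002, so FE ≈ 6.4809.
Area = ½·ED·DF·sin D ≈ 11.611.
Circumradius = FE/(2 sin D) ≈ 5.2634.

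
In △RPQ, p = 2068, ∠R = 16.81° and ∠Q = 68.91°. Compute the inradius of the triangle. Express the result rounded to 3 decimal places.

The third angle is ∠P = 180° − ∠Q − ∠R = 94.28°.
Law of sines: r = p·sin R/sin P ≈ 599.74.
Law of sines: q = p·sin Q/sin P ≈ 1934.9.
Area = ½·p·r·sin Q ≈ 5.7859e+05.
Semiperimeter s = (599.74+2068+1934.9)/2 = 2301.3.
Inradius = area/s = 5.7859e+05/2301.3 ≈ 251.42.

251.418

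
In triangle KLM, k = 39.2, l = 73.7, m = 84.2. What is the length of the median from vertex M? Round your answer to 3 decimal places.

Median from M: ½√(2·k² + 2·l² − m²) ≈ 41.373.

41.373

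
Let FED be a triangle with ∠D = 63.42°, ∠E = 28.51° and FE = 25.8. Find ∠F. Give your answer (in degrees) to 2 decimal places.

∠F ≈ 88.07°

The third angle is ∠F = 180° − ∠E − ∠D = 88.07°.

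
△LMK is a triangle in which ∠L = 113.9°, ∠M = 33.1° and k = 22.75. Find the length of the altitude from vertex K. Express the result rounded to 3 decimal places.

h_K ≈ 20.855

The third angle is ∠K = 180° − ∠L − ∠M = 33.00°.
Law of sines: l = k·sin L/sin K ≈ 38.189.
Law of sines: m = k·sin M/sin K ≈ 22.811.
Area = ½·k·l·sin M ≈ 237.23.
The altitude from K has length 2·area/k ≈ 20.855.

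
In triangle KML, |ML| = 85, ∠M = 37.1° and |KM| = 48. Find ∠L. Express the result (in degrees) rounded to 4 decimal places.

∠L ≈ 31.7901°

By the law of cosines, |LK|² = |KM|² + |ML|² − 2·|KM|·|ML|·cos M = 3020.7, so |LK| ≈ 54.961.
Law of cosines again: cos L = (|ML|² + |LK|² − |KM|²)/(2·|ML|·|LK|) ≈ 0.84998, so ∠L ≈ 31.79°.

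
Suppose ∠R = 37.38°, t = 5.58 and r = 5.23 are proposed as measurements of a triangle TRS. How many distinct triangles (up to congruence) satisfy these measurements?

2

t·sin R = 5.58·sin(37.38°) ≈ 3.388.
Since t sin R < r < t (3.388 < 5.23 < 5.58), two triangles exist.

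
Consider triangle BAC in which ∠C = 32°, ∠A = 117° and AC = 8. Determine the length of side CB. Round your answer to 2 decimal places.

13.84

The third angle is ∠B = 180° − ∠A − ∠C = 31.00°.
Law of sines: CB = AC·sin A/sin B ≈ 13.84.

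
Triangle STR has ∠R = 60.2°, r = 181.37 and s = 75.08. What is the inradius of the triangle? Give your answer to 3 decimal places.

Law of sines: sin S = s·sin R/r ≈ 0.35922.
Since r ≥ s, only the acute value applies: ∠S ≈ 21.05°.
Then ∠T = 180° − ∠R − ∠S ≈ 98.75°.
Law of sines gives t = r·sin T/sin R ≈ 206.58.
Area = ½·r·s·sin T ≈ 6729.4.
Semiperimeter p = (75.08+206.58+181.37)/2 = 231.51.
Inradius = area/p = 6729.4/231.51 ≈ 29.067.

29.067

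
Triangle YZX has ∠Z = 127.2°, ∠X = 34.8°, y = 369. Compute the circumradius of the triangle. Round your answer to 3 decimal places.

R ≈ 597.055

The third angle is ∠Y = 180° − ∠Z − ∠X = 18.00°.
Law of sines: z = y·sin Z/sin Y ≈ 951.14.
Law of sines: x = y·sin X/sin Y ≈ 681.49.
Circumradius = y/(2 sin Y) ≈ 597.05.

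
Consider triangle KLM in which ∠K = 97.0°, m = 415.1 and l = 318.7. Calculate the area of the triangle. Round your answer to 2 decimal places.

65653.14

Area = ½·l·m·sin K ≈ 65653.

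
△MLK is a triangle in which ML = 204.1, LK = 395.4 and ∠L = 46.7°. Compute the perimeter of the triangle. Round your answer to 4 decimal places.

By the law of cosines, KM² = ML² + LK² − 2·ML·LK·cos L = 87305, so KM ≈ 295.47.
Semiperimeter s = (395.4+295.47+204.1)/2 = 447.49.
Perimeter = 395.4 + 295.47 + 204.1 = 894.97.

perimeter ≈ 894.9747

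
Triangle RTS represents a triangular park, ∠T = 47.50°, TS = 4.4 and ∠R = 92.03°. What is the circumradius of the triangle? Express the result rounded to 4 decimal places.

The third angle is ∠S = 180° − ∠R − ∠T = 40.47°.
Law of sines: SR = TS·sin T/sin R ≈ 3.2461.
Law of sines: RT = TS·sin S/sin R ≈ 2.8576.
Circumradius = TS/(2 sin R) ≈ 2.2014.

2.2014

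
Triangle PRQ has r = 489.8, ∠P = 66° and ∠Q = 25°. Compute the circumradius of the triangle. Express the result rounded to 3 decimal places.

The third angle is ∠R = 180° − ∠Q − ∠P = 89.00°.
Law of sines: p = r·sin P/sin R ≈ 447.52.
Law of sines: q = r·sin Q/sin R ≈ 207.03.
Circumradius = r/(2 sin R) ≈ 244.94.

244.937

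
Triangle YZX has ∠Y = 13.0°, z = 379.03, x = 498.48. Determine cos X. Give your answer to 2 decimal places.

-0.69

By the law of cosines, y² = z² + x² − 2·z·x·cos Y = 23953, so y ≈ 154.77.
Law of cosines again: cos X = (y² + z² − x²)/(2·y·z) ≈ -0.68925, so ∠X ≈ 133.57°.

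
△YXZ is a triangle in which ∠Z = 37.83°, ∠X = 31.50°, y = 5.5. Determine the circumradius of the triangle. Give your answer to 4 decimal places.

The third angle is ∠Y = 180° − ∠X − ∠Z = 110.67°.
Law of sines: x = y·sin X/sin Y ≈ 3.0715.
Law of sines: z = y·sin Z/sin Y ≈ 3.6053.
Circumradius = y/(2 sin Y) ≈ 2.9392.

2.9392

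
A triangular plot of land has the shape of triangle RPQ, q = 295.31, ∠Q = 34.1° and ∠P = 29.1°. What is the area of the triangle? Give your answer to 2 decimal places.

area ≈ 33762.05

The third angle is ∠R = 180° − ∠P − ∠Q = 116.80°.
Law of sines: r = q·sin R/sin Q ≈ 470.16.
Law of sines: p = q·sin P/sin Q ≈ 256.17.
Area = ½·q·r·sin P ≈ 33762.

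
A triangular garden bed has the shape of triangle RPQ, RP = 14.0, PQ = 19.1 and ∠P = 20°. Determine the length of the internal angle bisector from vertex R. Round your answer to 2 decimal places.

By the law of cosines, QR² = RP² + PQ² − 2·RP·PQ·cos P = 58.262, so QR ≈ 7.633.
Law of cosines again: cos R = (QR² + RP² − PQ²)/(2·QR·RP) ≈ -0.51725, so ∠R ≈ 121.15°.
The bisector from R has length 2·QR·RP·cos(∠R/2)/(QR+RP) ≈ 4.8538.

t_R ≈ 4.85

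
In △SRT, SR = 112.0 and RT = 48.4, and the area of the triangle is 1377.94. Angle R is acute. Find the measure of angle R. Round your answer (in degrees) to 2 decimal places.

From area = ½·SR·RT·sin R, we get sin R = 2·area/(SR·RT) ≈ 0.50839.
Taking the acute solution, ∠R ≈ 30.56°.

30.56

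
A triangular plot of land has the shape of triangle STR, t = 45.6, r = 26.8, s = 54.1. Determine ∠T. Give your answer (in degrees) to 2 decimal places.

∠T ≈ 57.32°

By the law of cosines, cos T = (r² + s² − t²) / (2·r·s) ≈ 0.53994, so ∠T ≈ 57.32°.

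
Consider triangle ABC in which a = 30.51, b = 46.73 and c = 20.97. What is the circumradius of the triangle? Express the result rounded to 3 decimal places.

By the law of cosines, cos A = (b² + c² − a²) / (2·b·c) ≈ 0.86362, so ∠A ≈ 30.27°.
Circumradius = a/(2 sin A) ≈ 30.259.

R ≈ 30.259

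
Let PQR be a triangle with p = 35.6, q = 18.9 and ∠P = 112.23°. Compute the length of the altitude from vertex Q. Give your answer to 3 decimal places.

h_Q ≈ 22.081

Law of sines: sin Q = q·sin P/p ≈ 0.49144.
Since p ≥ q, only the acute value applies: ∠Q ≈ 29.44°.
Then ∠R = 180° − ∠P − ∠Q ≈ 38.33°.
Law of sines gives r = p·sin R/sin P ≈ 23.854.
Area = ½·p·q·sin R ≈ 208.67.
The altitude from Q has length 2·area/q ≈ 22.081.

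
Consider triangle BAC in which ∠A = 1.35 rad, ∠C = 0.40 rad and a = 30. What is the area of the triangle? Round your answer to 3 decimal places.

area ≈ 176.722

The third angle is ∠B = π − ∠A − ∠C = 1.392 rad.
Law of sines: b = a·sin B/sin A ≈ 30.254.
Law of sines: c = a·sin C/sin A ≈ 11.973.
Area = ½·a·b·sin C ≈ 176.72.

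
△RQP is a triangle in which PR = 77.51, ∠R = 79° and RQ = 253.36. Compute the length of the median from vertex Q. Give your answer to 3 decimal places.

By the law of cosines, QP² = PR² + RQ² − 2·PR·RQ·cos R = 62705, so QP ≈ 250.41.
Median from Q: ½√(2·RQ² + 2·QP² − PR²) ≈ 248.89.

m_Q ≈ 248.890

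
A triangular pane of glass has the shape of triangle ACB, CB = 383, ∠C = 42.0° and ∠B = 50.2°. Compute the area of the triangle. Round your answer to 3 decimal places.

The third angle is ∠A = 180° − ∠C − ∠B = 87.80°.
Law of sines: BA = CB·sin C/sin A ≈ 256.47.
Law of sines: AC = CB·sin B/sin A ≈ 294.47.
Area = ½·CB·BA·sin B ≈ 37733.

area ≈ 37732.901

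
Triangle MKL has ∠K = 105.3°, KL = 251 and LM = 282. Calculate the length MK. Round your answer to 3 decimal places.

Law of sines: sin M = KL·sin K/LM ≈ 0.85852.
Since LM ≥ KL, only the acute value applies: ∠M ≈ 59.15°.
Then ∠L = 180° − ∠K − ∠M ≈ 15.55°.
Law of sines gives MK = LM·sin L/sin K ≈ 78.37.

78.370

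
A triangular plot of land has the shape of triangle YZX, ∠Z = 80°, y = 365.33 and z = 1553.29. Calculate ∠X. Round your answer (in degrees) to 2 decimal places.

Law of sines: sin Y = y·sin Z/z ≈ 0.23162.
Since z ≥ y, only the acute value applies: ∠Y ≈ 13.39°.
Then ∠X = 180° − ∠Z − ∠Y ≈ 86.61°.

86.61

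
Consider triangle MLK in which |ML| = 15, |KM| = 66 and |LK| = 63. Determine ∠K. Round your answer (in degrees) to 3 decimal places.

By the law of cosines, cos K = (|LK|² + |KM|² − |ML|²) / (2·|LK|·|KM|) ≈ 0.97403, so ∠K ≈ 13.09°.

13.087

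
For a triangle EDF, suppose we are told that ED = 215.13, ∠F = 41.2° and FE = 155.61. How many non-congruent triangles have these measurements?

FE·sin F = 155.61·sin(41.2°) ≈ 102.5.
Since ED ≥ FE, exactly one triangle exists.

1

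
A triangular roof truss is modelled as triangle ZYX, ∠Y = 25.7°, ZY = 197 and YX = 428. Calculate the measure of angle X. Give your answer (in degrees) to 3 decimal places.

By the law of cosines, XZ² = ZY² + YX² − 2·ZY·YX·cos Y = 70043, so XZ ≈ 264.66.
Law of cosines again: cos X = (YX² + XZ² − ZY²)/(2·YX·XZ) ≈ 0.94647, so ∠X ≈ 18.83°.

∠X ≈ 18.832°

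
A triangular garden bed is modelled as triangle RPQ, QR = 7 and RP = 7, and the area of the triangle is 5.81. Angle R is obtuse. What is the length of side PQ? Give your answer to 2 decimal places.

From area = ½·QR·RP·sin R, we get sin R = 2·area/(QR·RP) ≈ 0.23714.
Taking the obtuse solution, ∠R ≈ 166.28°.
Law of cosines then gives PQ ≈ 13.9.

13.90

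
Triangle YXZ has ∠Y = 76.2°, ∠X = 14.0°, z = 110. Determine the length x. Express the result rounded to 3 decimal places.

26.612

The third angle is ∠Z = 180° − ∠Y − ∠X = 89.80°.
Law of sines: x = z·sin X/sin Z ≈ 26.612.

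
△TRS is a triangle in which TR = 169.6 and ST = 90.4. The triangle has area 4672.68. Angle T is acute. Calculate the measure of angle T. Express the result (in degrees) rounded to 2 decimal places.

∠T ≈ 37.56°

From area = ½·ST·TR·sin T, we get sin T = 2·area/(ST·TR) ≈ 0.60954.
Taking the acute solution, ∠T ≈ 37.56°.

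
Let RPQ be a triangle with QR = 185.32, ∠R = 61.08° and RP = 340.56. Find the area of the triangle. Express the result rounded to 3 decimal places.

27621.087

Area = ½·QR·RP·sin R ≈ 27621.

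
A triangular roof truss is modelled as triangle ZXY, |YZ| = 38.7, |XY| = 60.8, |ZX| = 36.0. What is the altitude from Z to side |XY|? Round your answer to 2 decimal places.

Semiperimeter s = (60.8 + 38.7 + 36)/2 = 67.75.
Heron's formula: area = √(67.75·6.95·29.05·31.75) ≈ 659.01.
The altitude from Z has length 2·area/|XY| ≈ 21.678.

h_Z ≈ 21.68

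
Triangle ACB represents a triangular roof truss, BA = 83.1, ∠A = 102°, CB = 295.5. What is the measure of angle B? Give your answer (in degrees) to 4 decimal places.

Law of sines: sin C = BA·sin A/CB ≈ 0.27507.
Since CB ≥ BA, only the acute value applies: ∠C ≈ 15.97°.
Then ∠B = 180° − ∠A − ∠C ≈ 62.03°.

62.0336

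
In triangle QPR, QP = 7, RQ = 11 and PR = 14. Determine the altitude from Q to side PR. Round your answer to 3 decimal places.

Semiperimeter s = (14 + 11 + 7)/2 = 16.
Heron's formula: area = √(16·2·5·9) ≈ 37.947.
The altitude from Q has length 2·area/PR ≈ 5.421.

h_Q ≈ 5.421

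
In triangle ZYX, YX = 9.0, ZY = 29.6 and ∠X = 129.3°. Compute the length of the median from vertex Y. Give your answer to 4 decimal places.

m_Y ≈ 18.5887

Law of sines: sin Z = YX·sin X/ZY ≈ 0.23529.
Since ZY ≥ YX, only the acute value applies: ∠Z ≈ 13.61°.
Then ∠Y = 180° − ∠X − ∠Z ≈ 37.09°.
Law of sines gives XZ = ZY·sin Y/sin X ≈ 23.069.
Median from Y: ½√(2·ZY² + 2·YX² − XZ²) ≈ 18.589.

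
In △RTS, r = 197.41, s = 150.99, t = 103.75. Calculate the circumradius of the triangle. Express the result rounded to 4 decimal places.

By the law of cosines, cos R = (t² + s² − r²) / (2·t·s) ≈ -0.17263, so ∠R ≈ 99.94°.
Circumradius = r/(2 sin R) ≈ 100.21.

100.2095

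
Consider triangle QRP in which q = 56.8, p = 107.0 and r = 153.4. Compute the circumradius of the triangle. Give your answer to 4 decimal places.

111.9813

By the law of cosines, cos Q = (r² + p² − q²) / (2·r·p) ≈ 0.96731, so ∠Q ≈ 14.69°.
Circumradius = q/(2 sin Q) ≈ 111.98.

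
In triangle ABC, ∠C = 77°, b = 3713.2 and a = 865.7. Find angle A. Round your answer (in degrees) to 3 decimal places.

By the law of cosines, c² = a² + b² − 2·a·b·cos C = 1.3091e+07, so c ≈ 3618.2.
Law of cosines again: cos A = (b² + c² − a²)/(2·b·c) ≈ 0.97244, so ∠A ≈ 13.48°.

∠A ≈ 13.482°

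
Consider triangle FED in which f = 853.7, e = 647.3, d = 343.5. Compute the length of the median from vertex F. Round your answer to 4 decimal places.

Median from F: ½√(2·e² + 2·d² − f²) ≈ 293.76.

m_F ≈ 293.7581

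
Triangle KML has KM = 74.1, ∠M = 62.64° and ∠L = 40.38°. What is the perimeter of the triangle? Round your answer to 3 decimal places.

The third angle is ∠K = 180° − ∠M − ∠L = 76.98°.
Law of sines: ML = KM·sin K/sin L ≈ 111.44.
Law of sines: LK = KM·sin M/sin L ≈ 101.58.
Semiperimeter s = (111.44+101.58+74.1)/2 = 143.56.
Perimeter = 111.44 + 101.58 + 74.1 = 287.12.

perimeter ≈ 287.120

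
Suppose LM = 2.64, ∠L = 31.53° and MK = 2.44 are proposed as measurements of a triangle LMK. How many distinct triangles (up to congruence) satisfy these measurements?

LM·sin L = 2.64·sin(31.53°) ≈ 1.381.
Since LM sin L < MK < LM (1.381 < 2.44 < 2.64), two triangles exist.

2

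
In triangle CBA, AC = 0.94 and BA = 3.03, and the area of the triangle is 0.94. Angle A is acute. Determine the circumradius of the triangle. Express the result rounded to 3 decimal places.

R ≈ 1.822

From area = ½·BA·AC·sin A, we get sin A = 2·area/(BA·AC) ≈ 0.66007.
Taking the acute solution, ∠A ≈ 0.721 rad.
Law of cosines then gives CB ≈ 2.4053.
Circumradius = CB/(2 sin A) ≈ 1.822.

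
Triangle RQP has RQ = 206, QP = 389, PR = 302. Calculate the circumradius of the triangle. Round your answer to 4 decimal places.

By the law of cosines, cos R = (PR² + RQ² − QP²) / (2·PR·RQ) ≈ -0.14210, so ∠R ≈ 1.7134 rad.
Circumradius = QP/(2 sin R) ≈ 196.49.

196.4940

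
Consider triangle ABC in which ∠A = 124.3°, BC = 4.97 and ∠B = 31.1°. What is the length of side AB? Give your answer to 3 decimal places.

2.504

The third angle is ∠C = 180° − ∠A − ∠B = 24.60°.
Law of sines: AB = BC·sin C/sin A ≈ 2.5044.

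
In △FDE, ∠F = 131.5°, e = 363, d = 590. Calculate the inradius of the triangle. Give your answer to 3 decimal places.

By the law of cosines, f² = d² + e² − 2·d·e·cos F = 7.637e+05, so f ≈ 873.9.
Area = ½·d·e·sin F ≈ 80202.
Semiperimeter s = (873.9+590+363)/2 = 913.45.
Inradius = area/s = 80202/913.45 ≈ 87.801.

87.801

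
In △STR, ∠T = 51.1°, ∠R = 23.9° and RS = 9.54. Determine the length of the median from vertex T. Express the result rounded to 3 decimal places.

7.725

The third angle is ∠S = 180° − ∠T − ∠R = 105.00°.
Law of sines: TR = RS·sin S/sin T ≈ 11.841.
Law of sines: ST = RS·sin R/sin T ≈ 4.9664.
Median from T: ½√(2·ST² + 2·TR² − RS²) ≈ 7.7253.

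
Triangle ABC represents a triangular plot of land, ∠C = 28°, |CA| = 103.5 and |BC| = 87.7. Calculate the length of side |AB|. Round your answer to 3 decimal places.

By the law of cosines, |AB|² = |BC|² + |CA|² − 2·|BC|·|CA|·cos C = 2374.6, so |AB| ≈ 48.73.

48.730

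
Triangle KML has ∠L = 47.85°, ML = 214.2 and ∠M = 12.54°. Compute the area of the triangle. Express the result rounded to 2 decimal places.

The third angle is ∠K = 180° − ∠M − ∠L = 119.61°.
Law of sines: LK = ML·sin M/sin K ≈ 53.493.
Law of sines: KM = ML·sin L/sin K ≈ 182.66.
Area = ½·ML·LK·sin L ≈ 4247.5.

area ≈ 4247.51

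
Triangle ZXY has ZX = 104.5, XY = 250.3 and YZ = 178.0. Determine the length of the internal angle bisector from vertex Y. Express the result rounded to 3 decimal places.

t_Y ≈ 204.698

By the law of cosines, cos Y = (XY² + YZ² − ZX²) / (2·XY·YZ) ≈ 0.93611, so ∠Y ≈ 20.59°.
The bisector from Y has length 2·XY·YZ·cos(∠Y/2)/(XY+YZ) ≈ 204.7.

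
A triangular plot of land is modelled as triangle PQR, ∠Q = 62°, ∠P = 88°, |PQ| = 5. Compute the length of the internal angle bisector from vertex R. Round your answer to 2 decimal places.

9.06

The third angle is ∠R = 180° − ∠P − ∠Q = 30.00°.
Law of sines: |QR| = |PQ|·sin P/sin R ≈ 9.9939.
Law of sines: |RP| = |PQ|·sin Q/sin R ≈ 8.8295.
The bisector from R has length 2·|QR|·|RP|·cos(∠R/2)/(|QR|+|RP|) ≈ 9.0562.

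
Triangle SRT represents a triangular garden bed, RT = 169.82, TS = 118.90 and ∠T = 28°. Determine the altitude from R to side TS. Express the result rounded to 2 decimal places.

By the law of cosines, SR² = RT² + TS² − 2·RT·TS·cos T = 7319.8, so SR ≈ 85.556.
Area = ½·RT·TS·sin T ≈ 4739.7.
The altitude from R has length 2·area/TS ≈ 79.726.

h_R ≈ 79.73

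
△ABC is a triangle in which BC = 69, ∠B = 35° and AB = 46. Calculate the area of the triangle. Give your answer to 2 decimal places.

area ≈ 910.27

Area = ½·AB·BC·sin B ≈ 910.27.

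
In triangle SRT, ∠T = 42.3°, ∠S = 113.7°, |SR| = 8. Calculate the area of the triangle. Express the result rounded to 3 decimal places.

area ≈ 17.708

The third angle is ∠R = 180° − ∠T − ∠S = 24.00°.
Law of sines: |RT| = |SR|·sin S/sin T ≈ 10.884.
Law of sines: |TS| = |SR|·sin R/sin T ≈ 4.8348.
Area = ½·|SR|·|RT|·sin R ≈ 17.708.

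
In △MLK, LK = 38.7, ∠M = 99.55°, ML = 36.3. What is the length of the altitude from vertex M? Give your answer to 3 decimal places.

8.032

Law of sines: sin K = ML·sin M/LK ≈ 0.92499.
Since LK ≥ ML, only the acute value applies: ∠K ≈ 67.67°.
Then ∠L = 180° − ∠M − ∠K ≈ 12.78°.
Law of sines gives KM = LK·sin L/sin M ≈ 8.6837.
Area = ½·LK·ML·sin L ≈ 155.42.
The altitude from M has length 2·area/LK ≈ 8.0323.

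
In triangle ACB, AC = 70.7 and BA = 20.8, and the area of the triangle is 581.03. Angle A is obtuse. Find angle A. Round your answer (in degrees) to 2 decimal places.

From area = ½·BA·AC·sin A, we get sin A = 2·area/(BA·AC) ≈ 0.79022.
Taking the obtuse solution, ∠A ≈ 127.79°.

∠A ≈ 127.79°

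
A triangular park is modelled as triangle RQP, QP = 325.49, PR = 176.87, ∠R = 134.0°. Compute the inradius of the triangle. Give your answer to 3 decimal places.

r ≈ 33.111

Law of sines: sin Q = PR·sin R/QP ≈ 0.39089.
Since QP ≥ PR, only the acute value applies: ∠Q ≈ 23.01°.
Then ∠P = 180° − ∠R − ∠Q ≈ 22.99°.
Law of sines gives RQ = QP·sin P/sin R ≈ 176.73.
Area = ½·QP·PR·sin P ≈ 11243.
Semiperimeter s = (325.49+176.87+176.73)/2 = 339.54.
Inradius = area/s = 11243/339.54 ≈ 33.111.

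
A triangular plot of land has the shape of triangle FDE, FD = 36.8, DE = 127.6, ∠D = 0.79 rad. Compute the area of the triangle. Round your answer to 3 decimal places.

1667.796

Area = ½·FD·DE·sin D ≈ 1667.8.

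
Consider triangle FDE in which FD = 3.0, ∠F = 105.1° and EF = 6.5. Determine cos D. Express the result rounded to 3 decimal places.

By the law of cosines, DE² = EF² + FD² − 2·EF·FD·cos F = 61.41, so DE ≈ 7.8364.
Law of cosines again: cos D = (FD² + DE² − EF²)/(2·FD·DE) ≈ 0.59891, so ∠D ≈ 53.21°.

0.599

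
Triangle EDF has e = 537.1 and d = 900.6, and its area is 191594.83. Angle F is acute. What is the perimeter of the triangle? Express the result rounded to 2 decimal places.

perimeter ≈ 2151.25

From area = ½·e·d·sin F, we get sin F = 2·area/(e·d) ≈ 0.79219.
Taking the acute solution, ∠F ≈ 0.914 rad.
Law of cosines then gives f ≈ 713.55.
Perimeter = 537.1 + 900.6 + 713.55 = 2151.3.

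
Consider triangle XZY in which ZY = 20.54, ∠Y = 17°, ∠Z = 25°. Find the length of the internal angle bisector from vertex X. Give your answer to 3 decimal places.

The third angle is ∠X = 180° − ∠Z − ∠Y = 138.00°.
Law of sines: YX = ZY·sin Z/sin X ≈ 12.973.
Law of sines: XZ = ZY·sin Y/sin X ≈ 8.9748.
The bisector from X has length 2·YX·XZ·cos(∠X/2)/(YX+XZ) ≈ 3.8022.

t_X ≈ 3.802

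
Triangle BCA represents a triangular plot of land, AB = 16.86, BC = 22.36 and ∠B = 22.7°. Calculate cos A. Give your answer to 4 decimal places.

cos A ≈ -0.4002

By the law of cosines, CA² = AB² + BC² − 2·AB·BC·cos B = 88.655, so CA ≈ 9.4157.
Law of cosines again: cos A = (CA² + AB² − BC²)/(2·CA·AB) ≈ -0.40018, so ∠A ≈ 113.59°.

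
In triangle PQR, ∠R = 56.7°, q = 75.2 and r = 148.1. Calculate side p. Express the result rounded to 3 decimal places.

Law of sines: sin Q = q·sin R/r ≈ 0.42439.
Since r ≥ q, only the acute value applies: ∠Q ≈ 25.11°.
Then ∠P = 180° − ∠R − ∠Q ≈ 98.19°.
Law of sines gives p = r·sin P/sin R ≈ 175.39.

175.388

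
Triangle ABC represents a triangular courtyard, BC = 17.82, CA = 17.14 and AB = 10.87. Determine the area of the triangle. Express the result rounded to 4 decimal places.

Semiperimeter s = (17.82 + 17.14 + 10.87)/2 = 22.915.
Heron's formula: area = √(22.915·5.095·5.775·12.045) ≈ 90.118.

area ≈ 90.1180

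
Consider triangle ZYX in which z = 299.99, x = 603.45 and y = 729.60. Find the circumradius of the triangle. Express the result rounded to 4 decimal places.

373.6119

By the law of cosines, cos Z = (y² + x² − z²) / (2·y·x) ≈ 0.91587, so ∠Z ≈ 23.67°.
Circumradius = z/(2 sin Z) ≈ 373.61.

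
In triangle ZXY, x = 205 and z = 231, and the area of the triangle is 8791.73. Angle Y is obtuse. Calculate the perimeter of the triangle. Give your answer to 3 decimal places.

From area = ½·z·x·sin Y, we get sin Y = 2·area/(z·x) ≈ 0.37131.
Taking the obtuse solution, ∠Y ≈ 158.20°.
Law of cosines then gives y ≈ 428.16.
Perimeter = 231 + 205 + 428.16 = 864.16.

perimeter ≈ 864.165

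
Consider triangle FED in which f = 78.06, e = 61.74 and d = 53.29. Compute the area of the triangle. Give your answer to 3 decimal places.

Semiperimeter s = (78.06 + 61.74 + 53.29)/2 = 96.545.
Heron's formula: area = √(96.545·18.485·34.805·43.255) ≈ 1639.1.

1639.131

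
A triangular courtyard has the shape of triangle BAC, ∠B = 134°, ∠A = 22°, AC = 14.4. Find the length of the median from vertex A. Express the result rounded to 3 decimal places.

The third angle is ∠C = 180° − ∠B − ∠A = 24.00°.
Law of sines: CB = AC·sin A/sin B ≈ 7.499.
Law of sines: BA = AC·sin C/sin B ≈ 8.1422.
Median from A: ½√(2·BA² + 2·AC² − CB²) ≈ 11.08.

m_A ≈ 11.080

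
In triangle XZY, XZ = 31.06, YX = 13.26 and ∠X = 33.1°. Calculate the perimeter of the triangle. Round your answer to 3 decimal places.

By the law of cosines, ZY² = YX² + XZ² − 2·YX·XZ·cos X = 450.51, so ZY ≈ 21.225.
Semiperimeter s = (21.225+13.26+31.06)/2 = 32.773.
Perimeter = 21.225 + 13.26 + 31.06 = 65.545.

perimeter ≈ 65.545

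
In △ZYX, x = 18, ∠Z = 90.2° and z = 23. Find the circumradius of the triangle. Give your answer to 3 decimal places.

Law of sines: sin X = x·sin Z/z ≈ 0.78260.
Since z ≥ x, only the acute value applies: ∠X ≈ 51.50°.
Then ∠Y = 180° − ∠Z − ∠X ≈ 38.30°.
Law of sines gives y = z·sin Y/sin Z ≈ 14.255.
Circumradius = z/(2 sin Z) ≈ 11.5.

11.500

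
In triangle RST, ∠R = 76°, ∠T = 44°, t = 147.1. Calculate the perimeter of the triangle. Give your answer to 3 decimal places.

perimeter ≈ 535.957

The third angle is ∠S = 180° − ∠T − ∠R = 60.00°.
Law of sines: r = t·sin R/sin T ≈ 205.47.
Law of sines: s = t·sin S/sin T ≈ 183.39.
Semiperimeter p = (205.47+183.39+147.1)/2 = 267.98.
Perimeter = 205.47 + 183.39 + 147.1 = 535.96.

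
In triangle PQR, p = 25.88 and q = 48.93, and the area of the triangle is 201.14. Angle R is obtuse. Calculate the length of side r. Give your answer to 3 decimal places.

73.928

From area = ½·p·q·sin R, we get sin R = 2·area/(p·q) ≈ 0.31768.
Taking the obtuse solution, ∠R ≈ 161.48°.
Law of cosines then gives r ≈ 73.928.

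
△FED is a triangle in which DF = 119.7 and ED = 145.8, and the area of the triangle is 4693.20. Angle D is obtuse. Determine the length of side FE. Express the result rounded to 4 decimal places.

254.9746

From area = ½·ED·DF·sin D, we get sin D = 2·area/(ED·DF) ≈ 0.53783.
Taking the obtuse solution, ∠D ≈ 147.46°.
Law of cosines then gives FE ≈ 254.97.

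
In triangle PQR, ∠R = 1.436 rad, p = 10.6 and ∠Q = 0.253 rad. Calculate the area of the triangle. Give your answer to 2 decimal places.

The third angle is ∠P = π − ∠Q − ∠R = 1.453 rad.
Law of sines: q = p·sin Q/sin P ≈ 2.6719.
Law of sines: r = p·sin R/sin P ≈ 10.578.
Area = ½·p·q·sin R ≈ 14.033.

14.03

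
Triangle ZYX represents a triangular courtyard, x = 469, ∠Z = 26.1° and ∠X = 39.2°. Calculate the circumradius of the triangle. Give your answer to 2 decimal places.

R ≈ 371.03

The third angle is ∠Y = 180° − ∠X − ∠Z = 114.70°.
Law of sines: z = x·sin Z/sin X ≈ 326.46.
Law of sines: y = x·sin Y/sin X ≈ 674.16.
Circumradius = x/(2 sin X) ≈ 371.03.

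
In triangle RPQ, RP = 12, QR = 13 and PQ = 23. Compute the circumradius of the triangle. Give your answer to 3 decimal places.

By the law of cosines, cos R = (QR² + RP² − PQ²) / (2·QR·RP) ≈ -0.69231, so ∠R ≈ 133.81°.
Circumradius = PQ/(2 sin R) ≈ 15.937.

15.937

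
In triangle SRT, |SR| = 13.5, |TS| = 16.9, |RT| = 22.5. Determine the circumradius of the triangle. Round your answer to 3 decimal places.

By the law of cosines, cos S = (|TS|² + |SR|² − |RT|²) / (2·|TS|·|SR|) ≈ -0.08413, so ∠S ≈ 94.83°.
Circumradius = |RT|/(2 sin S) ≈ 11.29.

11.290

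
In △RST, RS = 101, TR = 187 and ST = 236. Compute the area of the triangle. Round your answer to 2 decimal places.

Semiperimeter s = (236 + 187 + 101)/2 = 262.
Heron's formula: area = √(262·26·75·161) ≈ 9069.4.

area ≈ 9069.45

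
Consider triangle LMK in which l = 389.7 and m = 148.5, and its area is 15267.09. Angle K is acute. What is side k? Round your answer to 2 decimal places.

From area = ½·l·m·sin K, we get sin K = 2·area/(l·m) ≈ 0.52763.
Taking the acute solution, ∠K ≈ 31.85°.
Law of cosines then gives k ≈ 274.95.

274.95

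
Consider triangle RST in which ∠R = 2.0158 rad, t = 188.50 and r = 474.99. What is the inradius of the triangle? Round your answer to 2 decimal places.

Law of sines: sin T = t·sin R/r ≈ 0.35820.
Since r ≥ t, only the acute value applies: ∠T ≈ 0.3663 rad.
Then ∠S = π − ∠R − ∠T ≈ 0.7595 rad.
Law of sines gives s = r·sin S/sin R ≈ 362.33.
Area = ½·r·t·sin S ≈ 30824.
Semiperimeter p = (474.99+362.33+188.5)/2 = 512.91.
Inradius = area/p = 30824/512.91 ≈ 60.096.

60.10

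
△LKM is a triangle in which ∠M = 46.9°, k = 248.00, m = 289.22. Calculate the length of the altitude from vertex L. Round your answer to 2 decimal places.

181.08

Law of sines: sin K = k·sin M/m ≈ 0.62610.
Since m ≥ k, only the acute value applies: ∠K ≈ 38.76°.
Then ∠L = 180° − ∠M − ∠K ≈ 94.34°.
Law of sines gives l = m·sin L/sin M ≈ 394.97.
Area = ½·m·k·sin L ≈ 35761.
The altitude from L has length 2·area/l ≈ 181.08.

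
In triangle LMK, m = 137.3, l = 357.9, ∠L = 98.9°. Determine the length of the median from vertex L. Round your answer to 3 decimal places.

159.496

Law of sines: sin M = m·sin L/l ≈ 0.37901.
Since l ≥ m, only the acute value applies: ∠M ≈ 22.27°.
Then ∠K = 180° − ∠L − ∠M ≈ 58.83°.
Law of sines gives k = l·sin K/sin L ≈ 309.96.
Median from L: ½√(2·m² + 2·k² − l²) ≈ 159.5.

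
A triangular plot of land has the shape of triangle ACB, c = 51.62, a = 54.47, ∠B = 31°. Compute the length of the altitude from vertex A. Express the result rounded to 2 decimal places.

By the law of cosines, b² = a² + c² − 2·a·c·cos B = 811.34, so b ≈ 28.484.
Area = ½·a·c·sin B ≈ 724.08.
The altitude from A has length 2·area/a ≈ 26.586.

26.59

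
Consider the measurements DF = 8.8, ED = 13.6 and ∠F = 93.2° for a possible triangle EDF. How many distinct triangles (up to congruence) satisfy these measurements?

1

DF·sin F = 8.8·sin(93.2°) ≈ 8.786.
Since ∠F is not acute, a triangle exists only if ED > DF; here ED > DF, so there is exactly one triangle.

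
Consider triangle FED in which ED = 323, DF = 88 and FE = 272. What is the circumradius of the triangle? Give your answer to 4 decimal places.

R ≈ 183.2025

By the law of cosines, cos F = (DF² + FE² − ED²) / (2·DF·FE) ≈ -0.47211, so ∠F ≈ 118.17°.
Circumradius = ED/(2 sin F) ≈ 183.2.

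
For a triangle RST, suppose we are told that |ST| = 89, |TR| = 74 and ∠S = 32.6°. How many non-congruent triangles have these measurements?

2

|ST|·sin S = 89·sin(32.6°) ≈ 47.95.
Since |ST| sin S < |TR| < |ST| (47.95 < 74 < 89), two triangles exist.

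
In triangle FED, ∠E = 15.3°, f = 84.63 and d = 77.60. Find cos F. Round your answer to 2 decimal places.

By the law of cosines, e² = d² + f² − 2·d·f·cos E = 514.94, so e ≈ 22.692.
Law of cosines again: cos F = (e² + d² − f²)/(2·e·d) ≈ -0.17761, so ∠F ≈ 100.23°.

cos F ≈ -0.18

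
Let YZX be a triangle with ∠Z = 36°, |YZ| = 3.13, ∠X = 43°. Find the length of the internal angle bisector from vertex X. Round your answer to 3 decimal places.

3.140

The third angle is ∠Y = 180° − ∠Z − ∠X = 101.00°.
Law of sines: |ZX| = |YZ|·sin Y/sin X ≈ 4.5051.
Law of sines: |XY| = |YZ|·sin Z/sin X ≈ 2.6976.
The bisector from X has length 2·|ZX|·|XY|·cos(∠X/2)/(|ZX|+|XY|) ≈ 3.1398.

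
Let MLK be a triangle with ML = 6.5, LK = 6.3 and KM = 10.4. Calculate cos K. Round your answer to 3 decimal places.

cos K ≈ 0.806

By the law of cosines, cos K = (LK² + KM² − ML²) / (2·LK·KM) ≈ 0.80586, so ∠K ≈ 36.31°.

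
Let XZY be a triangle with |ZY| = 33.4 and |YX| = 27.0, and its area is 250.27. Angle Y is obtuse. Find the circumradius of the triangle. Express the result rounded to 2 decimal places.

R ≈ 52.10

From area = ½·|ZY|·|YX|·sin Y, we get sin Y = 2·area/(|ZY|·|YX|) ≈ 0.55505.
Taking the obtuse solution, ∠Y ≈ 146.29°.
Law of cosines then gives |XZ| ≈ 57.835.
Circumradius = |XZ|/(2 sin Y) ≈ 52.099.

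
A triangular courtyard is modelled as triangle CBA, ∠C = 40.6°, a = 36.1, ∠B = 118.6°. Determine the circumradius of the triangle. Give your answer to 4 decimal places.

The third angle is ∠A = 180° − ∠C − ∠B = 20.80°.
Law of sines: c = a·sin C/sin A ≈ 66.157.
Law of sines: b = a·sin B/sin A ≈ 89.255.
Circumradius = a/(2 sin A) ≈ 50.83.

50.8298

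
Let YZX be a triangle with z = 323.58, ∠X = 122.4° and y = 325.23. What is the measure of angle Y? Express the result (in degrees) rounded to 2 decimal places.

By the law of cosines, x² = y² + z² − 2·y·z·cos X = 3.2326e+05, so x ≈ 568.56.
Law of cosines again: cos Y = (z² + x² − y²)/(2·z·x) ≈ 0.87563, so ∠Y ≈ 28.88°.

28.88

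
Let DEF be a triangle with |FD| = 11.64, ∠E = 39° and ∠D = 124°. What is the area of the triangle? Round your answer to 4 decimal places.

The third angle is ∠F = 180° − ∠D − ∠E = 17.00°.
Law of sines: |EF| = |FD|·sin D/sin E ≈ 15.334.
Law of sines: |DE| = |FD|·sin F/sin E ≈ 5.4077.
Area = ½·|FD|·|EF|·sin F ≈ 26.092.

26.0924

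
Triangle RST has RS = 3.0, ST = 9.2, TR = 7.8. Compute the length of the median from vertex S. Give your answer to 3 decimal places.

5.622

Median from S: ½√(2·RS² + 2·ST² − TR²) ≈ 5.6223.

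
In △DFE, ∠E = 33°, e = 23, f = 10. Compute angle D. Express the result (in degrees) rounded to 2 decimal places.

Law of sines: sin F = f·sin E/e ≈ 0.23680.
Since e ≥ f, only the acute value applies: ∠F ≈ 13.70°.
Then ∠D = 180° − ∠E − ∠F ≈ 133.30°.

∠D ≈ 133.30°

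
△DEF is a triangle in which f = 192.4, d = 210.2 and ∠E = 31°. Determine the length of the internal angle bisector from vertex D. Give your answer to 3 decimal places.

t_D ≈ 103.744

By the law of cosines, e² = f² + d² − 2·f·d·cos E = 11870, so e ≈ 108.95.
Law of cosines again: cos D = (e² + f² − d²)/(2·e·f) ≈ 0.11219, so ∠D ≈ 83.56°.
The bisector from D has length 2·e·f·cos(∠D/2)/(e+f) ≈ 103.74.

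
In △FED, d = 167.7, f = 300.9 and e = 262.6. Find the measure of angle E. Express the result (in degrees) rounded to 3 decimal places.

60.494

By the law of cosines, cos E = (d² + f² − e²) / (2·d·f) ≈ 0.49251, so ∠E ≈ 60.49°.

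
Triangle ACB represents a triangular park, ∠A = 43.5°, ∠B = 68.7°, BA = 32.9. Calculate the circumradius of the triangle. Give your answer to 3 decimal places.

R ≈ 17.767

The third angle is ∠C = 180° − ∠B − ∠A = 67.80°.
Law of sines: CB = BA·sin A/sin C ≈ 24.46.
Law of sines: AC = BA·sin B/sin C ≈ 33.107.
Circumradius = BA/(2 sin C) ≈ 17.767.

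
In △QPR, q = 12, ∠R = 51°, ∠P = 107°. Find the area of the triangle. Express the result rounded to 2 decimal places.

area ≈ 142.84

The third angle is ∠Q = 180° − ∠P − ∠R = 22.00°.
Law of sines: p = q·sin P/sin Q ≈ 30.634.
Law of sines: r = q·sin R/sin Q ≈ 24.895.
Area = ½·q·p·sin R ≈ 142.84.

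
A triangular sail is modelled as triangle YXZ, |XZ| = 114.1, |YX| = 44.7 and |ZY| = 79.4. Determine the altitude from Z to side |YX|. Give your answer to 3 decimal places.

Semiperimeter s = (114.1 + 79.4 + 44.7)/2 = 119.1.
Heron's formula: area = √(119.1·5·39.7·74.4) ≈ 1326.2.
The altitude from Z has length 2·area/|YX| ≈ 59.34.

59.340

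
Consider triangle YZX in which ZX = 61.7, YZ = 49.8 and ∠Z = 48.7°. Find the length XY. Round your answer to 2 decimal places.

47.23

By the law of cosines, XY² = YZ² + ZX² − 2·YZ·ZX·cos Z = 2231, so XY ≈ 47.234.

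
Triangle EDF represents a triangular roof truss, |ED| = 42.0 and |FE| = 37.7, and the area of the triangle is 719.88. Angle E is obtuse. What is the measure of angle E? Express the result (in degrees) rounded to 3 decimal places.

From area = ½·|FE|·|ED|·sin E, we get sin E = 2·area/(|FE|·|ED|) ≈ 0.90928.
Taking the obtuse solution, ∠E ≈ 114.59°.

∠E ≈ 114.593°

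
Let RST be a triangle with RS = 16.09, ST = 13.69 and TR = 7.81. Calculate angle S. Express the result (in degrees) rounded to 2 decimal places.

29.00

By the law of cosines, cos S = (RS² + ST² − TR²) / (2·RS·ST) ≈ 0.87462, so ∠S ≈ 29.00°.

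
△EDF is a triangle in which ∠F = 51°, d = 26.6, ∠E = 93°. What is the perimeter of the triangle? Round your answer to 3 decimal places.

The third angle is ∠D = 180° − ∠F − ∠E = 36.00°.
Law of sines: e = d·sin E/sin D ≈ 45.193.
Law of sines: f = d·sin F/sin D ≈ 35.169.
Semiperimeter s = (45.193+26.6+35.169)/2 = 53.481.
Perimeter = 45.193 + 26.6 + 35.169 = 106.96.

106.962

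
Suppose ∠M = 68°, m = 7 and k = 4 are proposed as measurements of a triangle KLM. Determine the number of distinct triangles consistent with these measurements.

k·sin M = 4·sin(68°) ≈ 3.709.
Since m ≥ k, exactly one triangle exists.

1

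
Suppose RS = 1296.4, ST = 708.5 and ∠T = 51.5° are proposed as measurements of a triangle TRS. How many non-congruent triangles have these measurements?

ST·sin T = 708.5·sin(51.5°) ≈ 554.5.
Since RS ≥ ST, exactly one triangle exists.

1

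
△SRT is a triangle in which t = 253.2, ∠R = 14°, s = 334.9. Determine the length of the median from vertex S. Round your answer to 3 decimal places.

By the law of cosines, r² = t² + s² − 2·t·s·cos R = 11713, so r ≈ 108.22.
Median from S: ½√(2·r² + 2·t² − s²) ≈ 99.357.

m_S ≈ 99.357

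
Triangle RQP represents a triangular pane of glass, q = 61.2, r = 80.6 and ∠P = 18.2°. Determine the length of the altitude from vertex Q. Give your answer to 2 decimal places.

h_Q ≈ 25.17

By the law of cosines, p² = r² + q² − 2·r·q·cos P = 869.91, so p ≈ 29.494.
Area = ½·r·q·sin P ≈ 770.33.
The altitude from Q has length 2·area/q ≈ 25.174.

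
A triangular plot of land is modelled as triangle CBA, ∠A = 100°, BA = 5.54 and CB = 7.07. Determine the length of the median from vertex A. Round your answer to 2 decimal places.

Law of sines: sin C = BA·sin A/CB ≈ 0.77169.
Since CB ≥ BA, only the acute value applies: ∠C ≈ 50.51°.
Then ∠B = 180° − ∠A − ∠C ≈ 29.49°.
Law of sines gives AC = CB·sin B/sin A ≈ 3.5345.
Median from A: ½√(2·BA² + 2·AC² − CB²) ≈ 3.016.

m_A ≈ 3.02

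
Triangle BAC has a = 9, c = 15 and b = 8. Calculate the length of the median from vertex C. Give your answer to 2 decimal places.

Median from C: ½√(2·b² + 2·a² − c²) ≈ 4.0311.

4.03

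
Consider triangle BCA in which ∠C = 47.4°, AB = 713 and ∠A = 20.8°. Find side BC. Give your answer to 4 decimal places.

The third angle is ∠B = 180° − ∠C − ∠A = 111.80°.
Law of sines: BC = AB·sin A/sin C ≈ 343.96.

343.9645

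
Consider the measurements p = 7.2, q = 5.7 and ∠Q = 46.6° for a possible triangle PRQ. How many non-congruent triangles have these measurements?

2

p·sin Q = 7.2·sin(46.6°) ≈ 5.231.
Since p sin Q < q < p (5.231 < 5.7 < 7.2), two triangles exist.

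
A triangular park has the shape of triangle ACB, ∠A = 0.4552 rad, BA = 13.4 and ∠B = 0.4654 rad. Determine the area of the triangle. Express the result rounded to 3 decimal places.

22.255

The third angle is ∠C = π − ∠B − ∠A = 2.2210 rad.
Law of sines: CB = BA·sin A/sin C ≈ 7.4013.
Law of sines: AC = BA·sin B/sin C ≈ 7.5552.
Area = ½·BA·CB·sin B ≈ 22.255.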